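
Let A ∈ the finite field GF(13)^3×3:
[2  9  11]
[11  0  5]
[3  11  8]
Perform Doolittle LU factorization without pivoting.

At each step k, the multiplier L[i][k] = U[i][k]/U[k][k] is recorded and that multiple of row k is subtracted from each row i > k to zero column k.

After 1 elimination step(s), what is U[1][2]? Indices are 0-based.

U[1][2] = 3

[col 0] pivot 2
  R1 -= 12*R0 → (0, 9, 3)  (L[1][0] := 12)
  R2 -= 8*R0 → (0, 4, 11)  (L[2][0] := 8)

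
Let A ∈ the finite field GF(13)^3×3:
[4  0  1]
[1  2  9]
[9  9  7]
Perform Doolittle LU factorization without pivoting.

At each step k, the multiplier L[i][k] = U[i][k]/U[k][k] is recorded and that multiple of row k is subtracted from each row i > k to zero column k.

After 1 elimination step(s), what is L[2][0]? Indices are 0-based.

Step 1: pivot at (0,0) is 4.
  row1 ← row1 − (10)·row0  ⇒  L[1][0]=10, U row1=(0, 2, 12)
  row2 ← row2 − (12)·row0  ⇒  L[2][0]=12, U row2=(0, 9, 8)

L[2][0] = 12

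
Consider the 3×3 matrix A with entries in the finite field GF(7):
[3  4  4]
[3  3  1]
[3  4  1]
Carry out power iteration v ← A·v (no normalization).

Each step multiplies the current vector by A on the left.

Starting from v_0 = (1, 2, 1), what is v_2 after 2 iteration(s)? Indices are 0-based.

v_0 = (1, 2, 1).
v_1 = A·v_0 = (1, 3, 5).
v_2 = A·v_1 = (0, 3, 6).

v_2 = (0, 3, 6)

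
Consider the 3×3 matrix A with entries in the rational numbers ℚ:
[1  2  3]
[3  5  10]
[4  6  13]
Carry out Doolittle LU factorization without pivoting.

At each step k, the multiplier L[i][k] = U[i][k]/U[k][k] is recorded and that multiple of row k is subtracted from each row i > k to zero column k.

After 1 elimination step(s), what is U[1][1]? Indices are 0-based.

U[1][1] = -1

Step 1: pivot at (0,0) is 1.
  row1 ← row1 − (3)·row0  ⇒  L[1][0]=3, U row1=(0, -1, 1)
  row2 ← row2 − (4)·row0  ⇒  L[2][0]=4, U row2=(0, -2, 1)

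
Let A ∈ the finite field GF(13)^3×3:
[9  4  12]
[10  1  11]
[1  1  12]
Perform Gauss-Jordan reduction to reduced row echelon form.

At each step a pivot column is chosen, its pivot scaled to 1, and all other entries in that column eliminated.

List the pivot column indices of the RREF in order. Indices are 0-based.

pivot(0,0)=9: scale R0 → (1, 12, 10)
  clear (1,0): R1 −= (10)R0 → (0, 11, 2)
  clear (2,0): R2 −= (1)R0 → (0, 2, 2)
pivot(1,1)=11: scale R1 → (0, 1, 12)
  clear (0,1): R0 −= (12)R1 → (1, 0, 9)
  clear (2,1): R2 −= (2)R1 → (0, 0, 4)
pivot(2,2)=4: scale R2 → (0, 0, 1)
  clear (0,2): R0 −= (9)R2 → (1, 0, 0)
  clear (1,2): R1 −= (12)R2 → (0, 1, 0)

pivot columns: 0, 1, 2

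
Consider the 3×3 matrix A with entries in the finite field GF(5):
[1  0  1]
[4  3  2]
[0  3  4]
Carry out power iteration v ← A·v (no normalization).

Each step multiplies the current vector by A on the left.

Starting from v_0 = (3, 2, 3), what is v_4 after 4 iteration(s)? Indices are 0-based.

v_0 = (3, 2, 3).
v_1 = A·v_0 = (1, 4, 3).
v_2 = A·v_1 = (4, 2, 4).
v_3 = A·v_2 = (3, 0, 2).
v_4 = A·v_3 = (0, 1, 3).

v_4 = (0, 1, 3)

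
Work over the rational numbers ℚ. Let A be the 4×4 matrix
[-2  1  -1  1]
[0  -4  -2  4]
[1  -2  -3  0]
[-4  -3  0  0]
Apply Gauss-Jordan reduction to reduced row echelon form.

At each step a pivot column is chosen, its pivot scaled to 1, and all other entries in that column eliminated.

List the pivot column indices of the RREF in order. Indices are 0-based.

pivot columns: 0, 1, 2, 3

pivot(0,0)=-2: scale R0 → (1, -1/2, 1/2, -1/2)
  clear (2,0): R2 −= (1)R0 → (0, -3/2, -7/2, 1/2)
  clear (3,0): R3 −= (-4)R0 → (0, -5, 2, -2)
pivot(1,1)=-4: scale R1 → (0, 1, 1/2, -1)
  clear (0,1): R0 −= (-1/2)R1 → (1, 0, 3/4, -1)
  clear (2,1): R2 −= (-3/2)R1 → (0, 0, -11/4, -1)
  clear (3,1): R3 −= (-5)R1 → (0, 0, 9/2, -7)
pivot(2,2)=-11/4: scale R2 → (0, 0, 1, 4/11)
  clear (0,2): R0 −= (3/4)R2 → (1, 0, 0, -14/11)
  clear (1,2): R1 −= (1/2)R2 → (0, 1, 0, -13/11)
  clear (3,2): R3 −= (9/2)R2 → (0, 0, 0, -95/11)
pivot(3,3)=-95/11: scale R3 → (0, 0, 0, 1)
  clear (0,3): R0 −= (-14/11)R3 → (1, 0, 0, 0)
  clear (1,3): R1 −= (-13/11)R3 → (0, 1, 0, 0)
  clear (2,3): R2 −= (4/11)R3 → (0, 0, 1, 0)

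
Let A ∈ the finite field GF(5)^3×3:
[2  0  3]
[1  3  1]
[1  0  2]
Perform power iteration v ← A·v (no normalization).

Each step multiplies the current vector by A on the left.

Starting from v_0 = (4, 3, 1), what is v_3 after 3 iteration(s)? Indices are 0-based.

v_3 = (4, 0, 1)

v_0 = (4, 3, 1).
v_1 = A·v_0 = (1, 4, 1).
v_2 = A·v_1 = (0, 4, 3).
v_3 = A·v_2 = (4, 0, 1).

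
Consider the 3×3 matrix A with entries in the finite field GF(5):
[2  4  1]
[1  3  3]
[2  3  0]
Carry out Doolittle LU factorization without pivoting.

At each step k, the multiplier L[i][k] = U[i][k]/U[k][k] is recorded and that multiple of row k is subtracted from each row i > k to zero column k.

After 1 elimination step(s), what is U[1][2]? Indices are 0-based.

U[1][2] = 0

Step 1: pivot at (0,0) is 2.
  row1 ← row1 − (3)·row0  ⇒  L[1][0]=3, U row1=(0, 1, 0)
  row2 ← row2 − (1)·row0  ⇒  L[2][0]=1, U row2=(0, 4, 4)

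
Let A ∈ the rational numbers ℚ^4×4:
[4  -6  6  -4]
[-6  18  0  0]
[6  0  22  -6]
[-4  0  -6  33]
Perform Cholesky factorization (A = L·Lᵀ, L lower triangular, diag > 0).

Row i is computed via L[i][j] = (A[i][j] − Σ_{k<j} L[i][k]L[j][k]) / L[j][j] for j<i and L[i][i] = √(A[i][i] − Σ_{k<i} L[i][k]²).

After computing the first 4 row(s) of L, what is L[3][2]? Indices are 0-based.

L[3][2] = 3

Step 1: L[0][0] = √(4) = 2.
  L[1][0] = (-6) / L[0][0] = -3.
Step 2: L[1][1] = √(9) = 3.
  L[2][0] = (6) / L[0][0] = 3.
  L[2][1] = (9) / L[1][1] = 3.
Step 3: L[2][2] = √(4) = 2.
  L[3][0] = (-4) / L[0][0] = -2.
  L[3][1] = (-6) / L[1][1] = -2.
  L[3][2] = (6) / L[2][2] = 3.
Step 4: L[3][3] = √(16) = 4.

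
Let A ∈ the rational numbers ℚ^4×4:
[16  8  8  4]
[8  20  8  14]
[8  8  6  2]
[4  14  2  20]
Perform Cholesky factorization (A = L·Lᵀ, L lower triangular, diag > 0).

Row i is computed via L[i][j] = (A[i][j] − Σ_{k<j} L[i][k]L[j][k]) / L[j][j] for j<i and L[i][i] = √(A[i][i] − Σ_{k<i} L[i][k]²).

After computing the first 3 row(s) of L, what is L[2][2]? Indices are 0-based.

Step 1: L[0][0] = √(16) = 4.
  L[1][0] = (8) / L[0][0] = 2.
Step 2: L[1][1] = √(16) = 4.
  L[2][0] = (8) / L[0][0] = 2.
  L[2][1] = (4) / L[1][1] = 1.
Step 3: L[2][2] = √(1) = 1.

L[2][2] = 1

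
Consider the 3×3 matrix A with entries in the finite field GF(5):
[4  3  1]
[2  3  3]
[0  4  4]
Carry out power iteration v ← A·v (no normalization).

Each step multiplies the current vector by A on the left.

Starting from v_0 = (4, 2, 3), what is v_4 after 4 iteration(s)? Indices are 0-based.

v_4 = (2, 0, 0)

v_0 = (4, 2, 3).
v_1 = A·v_0 = (0, 3, 0).
v_2 = A·v_1 = (4, 4, 2).
v_3 = A·v_2 = (0, 1, 4).
v_4 = A·v_3 = (2, 0, 0).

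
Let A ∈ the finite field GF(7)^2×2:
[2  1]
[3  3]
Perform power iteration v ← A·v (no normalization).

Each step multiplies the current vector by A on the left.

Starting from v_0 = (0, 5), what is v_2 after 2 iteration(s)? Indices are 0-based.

v_0 = (0, 5).
v_1 = A·v_0 = (5, 1).
v_2 = A·v_1 = (4, 4).

v_2 = (4, 4)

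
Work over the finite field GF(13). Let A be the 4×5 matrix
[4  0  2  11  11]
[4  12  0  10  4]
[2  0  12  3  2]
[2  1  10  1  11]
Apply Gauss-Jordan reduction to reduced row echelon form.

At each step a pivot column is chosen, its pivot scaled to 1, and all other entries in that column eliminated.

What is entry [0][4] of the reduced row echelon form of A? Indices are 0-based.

step 1: normalize row 0 (÷4) = (1, 0, 7, 6, 6)
  row 1: subtract 4×row0 = (0, 12, 11, 12, 6)
  row 2: subtract 2×row0 = (0, 0, 11, 4, 3)
  row 3: subtract 2×row0 = (0, 1, 9, 2, 12)
step 2: normalize row 1 (÷12) = (0, 1, 2, 1, 7)
  row 3: subtract 1×row1 = (0, 0, 7, 1, 5)
step 3: normalize row 2 (÷11) = (0, 0, 1, 11, 5)
  row 0: subtract 7×row2 = (1, 0, 0, 7, 10)
  row 1: subtract 2×row2 = (0, 1, 0, 5, 10)
  row 3: subtract 7×row2 = (0, 0, 0, 2, 9)
step 4: normalize row 3 (÷2) = (0, 0, 0, 1, 11)
  row 0: subtract 7×row3 = (1, 0, 0, 0, 11)
  row 1: subtract 5×row3 = (0, 1, 0, 0, 7)
  row 2: subtract 11×row3 = (0, 0, 1, 0, 1)

M[0][4] = 11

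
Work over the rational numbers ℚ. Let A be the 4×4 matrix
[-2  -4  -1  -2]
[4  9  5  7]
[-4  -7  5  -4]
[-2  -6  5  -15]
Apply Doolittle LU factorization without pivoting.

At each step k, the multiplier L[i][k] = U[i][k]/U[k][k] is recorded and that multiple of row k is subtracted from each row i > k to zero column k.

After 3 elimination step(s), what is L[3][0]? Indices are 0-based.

k=0: U[0][0]=-2
  eliminate (1,0): mult=-2, new row 1: (0, 1, 3, 3); set L[1][0]=-2
  eliminate (2,0): mult=2, new row 2: (0, 1, 7, 0); set L[2][0]=2
  eliminate (3,0): mult=1, new row 3: (0, -2, 6, -13); set L[3][0]=1
k=1: U[1][1]=1
  eliminate (2,1): mult=1, new row 2: (0, 0, 4, -3); set L[2][1]=1
  eliminate (3,1): mult=-2, new row 3: (0, 0, 12, -7); set L[3][1]=-2
k=2: U[2][2]=4
  eliminate (3,2): mult=3, new row 3: (0, 0, 0, 2); set L[3][2]=3

L[3][0] = 1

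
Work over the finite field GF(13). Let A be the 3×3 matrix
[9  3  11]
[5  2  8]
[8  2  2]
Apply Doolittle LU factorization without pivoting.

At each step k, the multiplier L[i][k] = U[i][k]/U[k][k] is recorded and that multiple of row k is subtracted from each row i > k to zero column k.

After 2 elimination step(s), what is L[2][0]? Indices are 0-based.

[col 0] pivot 9
  R1 -= 2*R0 → (0, 9, 12)  (L[1][0] := 2)
  R2 -= 11*R0 → (0, 8, 11)  (L[2][0] := 11)
[col 1] pivot 9
  R2 -= 11*R1 → (0, 0, 9)  (L[2][1] := 11)

L[2][0] = 11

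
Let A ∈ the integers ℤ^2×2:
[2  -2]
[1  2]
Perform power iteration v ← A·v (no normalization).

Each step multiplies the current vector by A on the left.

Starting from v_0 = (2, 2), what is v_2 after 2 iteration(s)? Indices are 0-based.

v_2 = (-12, 12)

v_0 = (2, 2).
v_1 = A·v_0 = (0, 6).
v_2 = A·v_1 = (-12, 12).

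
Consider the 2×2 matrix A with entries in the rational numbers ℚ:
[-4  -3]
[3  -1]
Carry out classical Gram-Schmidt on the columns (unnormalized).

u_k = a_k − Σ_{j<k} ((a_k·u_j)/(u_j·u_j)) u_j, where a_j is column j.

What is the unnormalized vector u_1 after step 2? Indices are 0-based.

u_1 = (-39/25, -52/25)

Step 1: u_0 = a_0 = (-4, 3).
Step 2: u_1 = a_1 − (9/25)·u_0 = (-39/25, -52/25).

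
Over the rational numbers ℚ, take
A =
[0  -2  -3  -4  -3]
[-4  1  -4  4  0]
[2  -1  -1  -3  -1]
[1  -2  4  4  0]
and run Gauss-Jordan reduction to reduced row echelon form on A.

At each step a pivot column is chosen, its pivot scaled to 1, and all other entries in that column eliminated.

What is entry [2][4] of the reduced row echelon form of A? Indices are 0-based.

M[2][4] = 1/9

pivot(0,0): swap R0↔R1
pivot(0,0)=-4: scale R0 → (1, -1/4, 1, -1, 0)
  clear (2,0): R2 −= (2)R0 → (0, -1/2, -3, -1, -1)
  clear (3,0): R3 −= (1)R0 → (0, -7/4, 3, 5, 0)
pivot(1,1)=-2: scale R1 → (0, 1, 3/2, 2, 3/2)
  clear (0,1): R0 −= (-1/4)R1 → (1, 0, 11/8, -1/2, 3/8)
  clear (2,1): R2 −= (-1/2)R1 → (0, 0, -9/4, 0, -1/4)
  clear (3,1): R3 −= (-7/4)R1 → (0, 0, 45/8, 17/2, 21/8)
pivot(2,2)=-9/4: scale R2 → (0, 0, 1, 0, 1/9)
  clear (0,2): R0 −= (11/8)R2 → (1, 0, 0, -1/2, 2/9)
  clear (1,2): R1 −= (3/2)R2 → (0, 1, 0, 2, 4/3)
  clear (3,2): R3 −= (45/8)R2 → (0, 0, 0, 17/2, 2)
pivot(3,3)=17/2: scale R3 → (0, 0, 0, 1, 4/17)
  clear (0,3): R0 −= (-1/2)R3 → (1, 0, 0, 0, 52/153)
  clear (1,3): R1 −= (2)R3 → (0, 1, 0, 0, 44/51)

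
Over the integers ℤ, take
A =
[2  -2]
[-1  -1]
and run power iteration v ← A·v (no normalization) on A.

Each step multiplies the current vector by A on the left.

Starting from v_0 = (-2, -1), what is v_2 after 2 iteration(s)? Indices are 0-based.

v_0 = (-2, -1).
v_1 = A·v_0 = (-2, 3).
v_2 = A·v_1 = (-10, -1).

v_2 = (-10, -1)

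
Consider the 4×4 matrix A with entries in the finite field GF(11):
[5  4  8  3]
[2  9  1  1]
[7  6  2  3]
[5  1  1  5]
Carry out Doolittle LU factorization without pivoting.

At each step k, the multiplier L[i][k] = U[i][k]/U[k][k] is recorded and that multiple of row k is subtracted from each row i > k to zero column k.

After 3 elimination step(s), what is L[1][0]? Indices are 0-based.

L[1][0] = 7

[col 0] pivot 5
  R1 -= 7*R0 → (0, 3, 0, 2)  (L[1][0] := 7)
  R2 -= 8*R0 → (0, 7, 4, 1)  (L[2][0] := 8)
  R3 -= 1*R0 → (0, 8, 4, 2)  (L[3][0] := 1)
[col 1] pivot 3
  R2 -= 6*R1 → (0, 0, 4, 0)  (L[2][1] := 6)
  R3 -= 10*R1 → (0, 0, 4, 4)  (L[3][1] := 10)
[col 2] pivot 4
  R3 -= 1*R2 → (0, 0, 0, 4)  (L[3][2] := 1)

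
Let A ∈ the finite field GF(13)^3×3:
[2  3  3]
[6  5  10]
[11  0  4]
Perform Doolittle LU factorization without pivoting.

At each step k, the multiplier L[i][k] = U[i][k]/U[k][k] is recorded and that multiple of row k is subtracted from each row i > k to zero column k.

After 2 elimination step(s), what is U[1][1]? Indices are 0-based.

Step 1: pivot at (0,0) is 2.
  row1 ← row1 − (3)·row0  ⇒  L[1][0]=3, U row1=(0, 9, 1)
  row2 ← row2 − (12)·row0  ⇒  L[2][0]=12, U row2=(0, 3, 7)
Step 2: pivot at (1,1) is 9.
  row2 ← row2 − (9)·row1  ⇒  L[2][1]=9, U row2=(0, 0, 11)

U[1][1] = 9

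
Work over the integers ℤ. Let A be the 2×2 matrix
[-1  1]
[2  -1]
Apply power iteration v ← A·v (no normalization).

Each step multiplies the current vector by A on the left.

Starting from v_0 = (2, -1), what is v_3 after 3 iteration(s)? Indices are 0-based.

v_3 = (-19, 27)

v_0 = (2, -1).
v_1 = A·v_0 = (-3, 5).
v_2 = A·v_1 = (8, -11).
v_3 = A·v_2 = (-19, 27).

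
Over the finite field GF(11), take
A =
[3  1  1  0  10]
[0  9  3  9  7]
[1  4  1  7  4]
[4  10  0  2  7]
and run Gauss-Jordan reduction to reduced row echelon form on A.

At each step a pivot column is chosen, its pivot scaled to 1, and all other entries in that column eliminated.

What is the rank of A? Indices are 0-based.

[1] R0 /= 3  ⇒  (1, 4, 4, 0, 7)
     R2 -= 1·R0  ⇒  (0, 0, 8, 7, 8)
     R3 -= 4·R0  ⇒  (0, 5, 6, 2, 1)
[2] R1 /= 9  ⇒  (0, 1, 4, 1, 2)
     R0 -= 4·R1  ⇒  (1, 0, 10, 7, 10)
     R3 -= 5·R1  ⇒  (0, 0, 8, 8, 2)
[3] R2 /= 8  ⇒  (0, 0, 1, 5, 1)
     R0 -= 10·R2  ⇒  (1, 0, 0, 1, 0)
     R1 -= 4·R2  ⇒  (0, 1, 0, 3, 9)
     R3 -= 8·R2  ⇒  (0, 0, 0, 1, 5)
[4] R3 /= 1  ⇒  (0, 0, 0, 1, 5)
     R0 -= 1·R3  ⇒  (1, 0, 0, 0, 6)
     R1 -= 3·R3  ⇒  (0, 1, 0, 0, 5)
     R2 -= 5·R3  ⇒  (0, 0, 1, 0, 9)

rank = 4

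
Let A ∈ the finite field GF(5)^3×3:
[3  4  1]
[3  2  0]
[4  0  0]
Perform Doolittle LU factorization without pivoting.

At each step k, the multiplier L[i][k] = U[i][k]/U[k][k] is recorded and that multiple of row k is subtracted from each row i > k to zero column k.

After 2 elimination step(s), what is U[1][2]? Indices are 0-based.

Step 1: pivot at (0,0) is 3.
  row1 ← row1 − (1)·row0  ⇒  L[1][0]=1, U row1=(0, 3, 4)
  row2 ← row2 − (3)·row0  ⇒  L[2][0]=3, U row2=(0, 3, 2)
Step 2: pivot at (1,1) is 3.
  row2 ← row2 − (1)·row1  ⇒  L[2][1]=1, U row2=(0, 0, 3)

U[1][2] = 4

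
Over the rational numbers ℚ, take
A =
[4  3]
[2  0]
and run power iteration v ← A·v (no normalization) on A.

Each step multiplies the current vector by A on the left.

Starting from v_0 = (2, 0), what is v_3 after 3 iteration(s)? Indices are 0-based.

v_0 = (2, 0).
v_1 = A·v_0 = (8, 4).
v_2 = A·v_1 = (44, 16).
v_3 = A·v_2 = (224, 88).

v_3 = (224, 88)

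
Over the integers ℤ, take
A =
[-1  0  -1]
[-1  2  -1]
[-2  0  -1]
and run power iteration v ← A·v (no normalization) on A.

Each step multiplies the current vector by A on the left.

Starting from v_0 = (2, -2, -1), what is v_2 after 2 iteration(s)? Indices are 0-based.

v_2 = (4, -6, 5)

v_0 = (2, -2, -1).
v_1 = A·v_0 = (-1, -5, -3).
v_2 = A·v_1 = (4, -6, 5).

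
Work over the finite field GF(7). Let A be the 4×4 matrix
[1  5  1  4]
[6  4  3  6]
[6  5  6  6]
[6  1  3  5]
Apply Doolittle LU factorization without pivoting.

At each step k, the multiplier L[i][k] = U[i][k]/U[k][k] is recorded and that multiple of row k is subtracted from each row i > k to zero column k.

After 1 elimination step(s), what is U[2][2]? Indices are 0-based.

U[2][2] = 0

[col 0] pivot 1
  R1 -= 6*R0 → (0, 2, 4, 3)  (L[1][0] := 6)
  R2 -= 6*R0 → (0, 3, 0, 3)  (L[2][0] := 6)
  R3 -= 6*R0 → (0, 6, 4, 2)  (L[3][0] := 6)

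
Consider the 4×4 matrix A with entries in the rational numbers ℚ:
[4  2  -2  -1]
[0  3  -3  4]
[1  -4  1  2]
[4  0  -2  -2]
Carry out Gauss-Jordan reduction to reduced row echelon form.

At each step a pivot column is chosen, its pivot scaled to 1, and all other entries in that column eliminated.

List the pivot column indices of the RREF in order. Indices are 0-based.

pivot columns: 0, 1, 2, 3

step 1: normalize row 0 (÷4) = (1, 1/2, -1/2, -1/4)
  row 2: subtract 1×row0 = (0, -9/2, 3/2, 9/4)
  row 3: subtract 4×row0 = (0, -2, 0, -1)
step 2: normalize row 1 (÷3) = (0, 1, -1, 4/3)
  row 0: subtract 1/2×row1 = (1, 0, 0, -11/12)
  row 2: subtract -9/2×row1 = (0, 0, -3, 33/4)
  row 3: subtract -2×row1 = (0, 0, -2, 5/3)
step 3: normalize row 2 (÷-3) = (0, 0, 1, -11/4)
  row 1: subtract -1×row2 = (0, 1, 0, -17/12)
  row 3: subtract -2×row2 = (0, 0, 0, -23/6)
step 4: normalize row 3 (÷-23/6) = (0, 0, 0, 1)
  row 0: subtract -11/12×row3 = (1, 0, 0, 0)
  row 1: subtract -17/12×row3 = (0, 1, 0, 0)
  row 2: subtract -11/4×row3 = (0, 0, 1, 0)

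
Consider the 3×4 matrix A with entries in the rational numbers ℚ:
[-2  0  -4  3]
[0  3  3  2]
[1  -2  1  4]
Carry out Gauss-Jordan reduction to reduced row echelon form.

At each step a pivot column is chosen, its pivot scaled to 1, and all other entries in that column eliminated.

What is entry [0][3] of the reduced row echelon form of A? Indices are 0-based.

[1] R0 /= -2  ⇒  (1, 0, 2, -3/2)
     R2 -= 1·R0  ⇒  (0, -2, -1, 11/2)
[2] R1 /= 3  ⇒  (0, 1, 1, 2/3)
     R2 -= -2·R1  ⇒  (0, 0, 1, 41/6)
[3] R2 /= 1  ⇒  (0, 0, 1, 41/6)
     R0 -= 2·R2  ⇒  (1, 0, 0, -91/6)
     R1 -= 1·R2  ⇒  (0, 1, 0, -37/6)

M[0][3] = -91/6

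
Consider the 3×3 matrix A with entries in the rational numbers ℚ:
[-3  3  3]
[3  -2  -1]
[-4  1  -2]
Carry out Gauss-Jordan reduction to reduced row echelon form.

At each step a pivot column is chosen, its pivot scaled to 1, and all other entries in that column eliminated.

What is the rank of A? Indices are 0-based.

step 1: normalize row 0 (÷-3) = (1, -1, -1)
  row 1: subtract 3×row0 = (0, 1, 2)
  row 2: subtract -4×row0 = (0, -3, -6)
step 2: normalize row 1 (÷1) = (0, 1, 2)
  row 0: subtract -1×row1 = (1, 0, 1)
  row 2: subtract -3×row1 = (0, 0, 0)
skip col 2 (zero from row 2)

rank = 2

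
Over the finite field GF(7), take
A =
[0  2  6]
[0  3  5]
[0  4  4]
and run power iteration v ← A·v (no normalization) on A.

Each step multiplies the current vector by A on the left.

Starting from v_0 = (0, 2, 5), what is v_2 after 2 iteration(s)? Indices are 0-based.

v_2 = (6, 2, 5)

v_0 = (0, 2, 5).
v_1 = A·v_0 = (6, 3, 0).
v_2 = A·v_1 = (6, 2, 5).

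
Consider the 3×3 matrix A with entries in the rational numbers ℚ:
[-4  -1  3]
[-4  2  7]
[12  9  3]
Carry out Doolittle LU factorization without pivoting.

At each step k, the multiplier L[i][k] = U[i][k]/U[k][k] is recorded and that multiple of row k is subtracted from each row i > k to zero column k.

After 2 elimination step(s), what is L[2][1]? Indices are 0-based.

Step 1: pivot at (0,0) is -4.
  row1 ← row1 − (1)·row0  ⇒  L[1][0]=1, U row1=(0, 3, 4)
  row2 ← row2 − (-3)·row0  ⇒  L[2][0]=-3, U row2=(0, 6, 12)
Step 2: pivot at (1,1) is 3.
  row2 ← row2 − (2)·row1  ⇒  L[2][1]=2, U row2=(0, 0, 4)

L[2][1] = 2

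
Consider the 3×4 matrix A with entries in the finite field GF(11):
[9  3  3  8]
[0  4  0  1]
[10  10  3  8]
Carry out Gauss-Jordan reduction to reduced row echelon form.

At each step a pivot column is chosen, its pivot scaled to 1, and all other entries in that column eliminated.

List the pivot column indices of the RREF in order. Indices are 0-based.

step 1: normalize row 0 (÷9) = (1, 4, 4, 7)
  row 2: subtract 10×row0 = (0, 3, 7, 4)
step 2: normalize row 1 (÷4) = (0, 1, 0, 3)
  row 0: subtract 4×row1 = (1, 0, 4, 6)
  row 2: subtract 3×row1 = (0, 0, 7, 6)
step 3: normalize row 2 (÷7) = (0, 0, 1, 4)
  row 0: subtract 4×row2 = (1, 0, 0, 1)

pivot columns: 0, 1, 2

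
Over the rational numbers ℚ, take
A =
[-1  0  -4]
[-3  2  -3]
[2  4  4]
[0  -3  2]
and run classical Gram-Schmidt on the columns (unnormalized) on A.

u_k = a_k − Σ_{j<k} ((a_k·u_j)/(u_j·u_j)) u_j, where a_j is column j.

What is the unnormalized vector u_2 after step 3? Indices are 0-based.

u_2 = (-1007/402, 569/402, 175/201, 141/67)

Step 1: u_0 = a_0 = (-1, -3, 2, 0).
Step 2: u_1 = a_1 − (1/7)·u_0 = (1/7, 17/7, 26/7, -3).
Step 3: u_2 = a_2 − (3/2)·u_0 − (7/201)·u_1 = (-1007/402, 569/402, 175/201, 141/67).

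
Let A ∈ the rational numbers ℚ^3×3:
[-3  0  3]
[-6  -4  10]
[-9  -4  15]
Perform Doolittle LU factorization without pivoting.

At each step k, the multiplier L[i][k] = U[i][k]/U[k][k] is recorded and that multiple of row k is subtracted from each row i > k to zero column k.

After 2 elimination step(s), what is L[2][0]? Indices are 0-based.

L[2][0] = 3

[col 0] pivot -3
  R1 -= 2*R0 → (0, -4, 4)  (L[1][0] := 2)
  R2 -= 3*R0 → (0, -4, 6)  (L[2][0] := 3)
[col 1] pivot -4
  R2 -= 1*R1 → (0, 0, 2)  (L[2][1] := 1)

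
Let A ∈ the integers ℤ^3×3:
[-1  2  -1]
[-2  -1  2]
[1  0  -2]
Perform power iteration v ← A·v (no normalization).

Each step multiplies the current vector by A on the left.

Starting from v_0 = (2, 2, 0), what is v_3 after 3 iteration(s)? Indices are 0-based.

v_3 = (30, 22, -12)

v_0 = (2, 2, 0).
v_1 = A·v_0 = (2, -6, 2).
v_2 = A·v_1 = (-16, 6, -2).
v_3 = A·v_2 = (30, 22, -12).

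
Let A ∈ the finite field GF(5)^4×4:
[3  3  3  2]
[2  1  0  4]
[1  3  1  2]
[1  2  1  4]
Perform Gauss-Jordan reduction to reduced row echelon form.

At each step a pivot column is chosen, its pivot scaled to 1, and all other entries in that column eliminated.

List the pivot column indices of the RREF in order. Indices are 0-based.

pivot(0,0)=3: scale R0 → (1, 1, 1, 4)
  clear (1,0): R1 −= (2)R0 → (0, 4, 3, 1)
  clear (2,0): R2 −= (1)R0 → (0, 2, 0, 3)
  clear (3,0): R3 −= (1)R0 → (0, 1, 0, 0)
pivot(1,1)=4: scale R1 → (0, 1, 2, 4)
  clear (0,1): R0 −= (1)R1 → (1, 0, 4, 0)
  clear (2,1): R2 −= (2)R1 → (0, 0, 1, 0)
  clear (3,1): R3 −= (1)R1 → (0, 0, 3, 1)
pivot(2,2)=1: scale R2 → (0, 0, 1, 0)
  clear (0,2): R0 −= (4)R2 → (1, 0, 0, 0)
  clear (1,2): R1 −= (2)R2 → (0, 1, 0, 4)
  clear (3,2): R3 −= (3)R2 → (0, 0, 0, 1)
pivot(3,3)=1: scale R3 → (0, 0, 0, 1)
  clear (1,3): R1 −= (4)R3 → (0, 1, 0, 0)

pivot columns: 0, 1, 2, 3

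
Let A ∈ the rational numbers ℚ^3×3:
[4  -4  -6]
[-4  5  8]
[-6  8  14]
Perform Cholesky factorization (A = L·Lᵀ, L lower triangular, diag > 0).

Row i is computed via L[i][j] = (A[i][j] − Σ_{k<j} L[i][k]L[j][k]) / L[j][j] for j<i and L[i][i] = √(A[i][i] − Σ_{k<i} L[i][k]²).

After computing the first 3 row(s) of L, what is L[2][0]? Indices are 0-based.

Step 1: L[0][0] = √(4) = 2.
  L[1][0] = (-4) / L[0][0] = -2.
Step 2: L[1][1] = √(1) = 1.
  L[2][0] = (-6) / L[0][0] = -3.
  L[2][1] = (2) / L[1][1] = 2.
Step 3: L[2][2] = √(1) = 1.

L[2][0] = -3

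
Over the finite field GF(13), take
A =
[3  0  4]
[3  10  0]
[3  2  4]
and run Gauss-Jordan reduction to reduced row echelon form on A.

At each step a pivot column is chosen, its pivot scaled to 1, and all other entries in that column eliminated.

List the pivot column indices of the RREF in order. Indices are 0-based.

[1] R0 /= 3  ⇒  (1, 0, 10)
     R1 -= 3·R0  ⇒  (0, 10, 9)
     R2 -= 3·R0  ⇒  (0, 2, 0)
[2] R1 /= 10  ⇒  (0, 1, 10)
     R2 -= 2·R1  ⇒  (0, 0, 6)
[3] R2 /= 6  ⇒  (0, 0, 1)
     R0 -= 10·R2  ⇒  (1, 0, 0)
     R1 -= 10·R2  ⇒  (0, 1, 0)

pivot columns: 0, 1, 2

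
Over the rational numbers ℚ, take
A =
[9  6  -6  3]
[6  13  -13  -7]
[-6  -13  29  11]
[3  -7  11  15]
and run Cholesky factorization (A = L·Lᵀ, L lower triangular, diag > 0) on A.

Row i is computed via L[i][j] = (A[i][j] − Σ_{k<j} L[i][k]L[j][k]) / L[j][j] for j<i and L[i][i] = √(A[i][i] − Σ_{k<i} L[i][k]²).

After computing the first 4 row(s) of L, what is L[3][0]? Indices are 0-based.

Step 1: L[0][0] = √(9) = 3.
  L[1][0] = (6) / L[0][0] = 2.
Step 2: L[1][1] = √(9) = 3.
  L[2][0] = (-6) / L[0][0] = -2.
  L[2][1] = (-9) / L[1][1] = -3.
Step 3: L[2][2] = √(16) = 4.
  L[3][0] = (3) / L[0][0] = 1.
  L[3][1] = (-9) / L[1][1] = -3.
  L[3][2] = (4) / L[2][2] = 1.
Step 4: L[3][3] = √(4) = 2.

L[3][0] = 1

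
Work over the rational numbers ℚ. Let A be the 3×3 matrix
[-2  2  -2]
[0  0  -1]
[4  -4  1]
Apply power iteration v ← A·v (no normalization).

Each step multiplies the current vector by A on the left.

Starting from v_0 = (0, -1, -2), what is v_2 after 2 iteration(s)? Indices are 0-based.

v_2 = (-4, -2, 2)

v_0 = (0, -1, -2).
v_1 = A·v_0 = (2, 2, 2).
v_2 = A·v_1 = (-4, -2, 2).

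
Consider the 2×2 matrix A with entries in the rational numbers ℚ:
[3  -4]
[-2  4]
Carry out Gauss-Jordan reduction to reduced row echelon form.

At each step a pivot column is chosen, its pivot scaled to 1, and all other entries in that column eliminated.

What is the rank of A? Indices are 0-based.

rank = 2

[1] R0 /= 3  ⇒  (1, -4/3)
     R1 -= -2·R0  ⇒  (0, 4/3)
[2] R1 /= 4/3  ⇒  (0, 1)
     R0 -= -4/3·R1  ⇒  (1, 0)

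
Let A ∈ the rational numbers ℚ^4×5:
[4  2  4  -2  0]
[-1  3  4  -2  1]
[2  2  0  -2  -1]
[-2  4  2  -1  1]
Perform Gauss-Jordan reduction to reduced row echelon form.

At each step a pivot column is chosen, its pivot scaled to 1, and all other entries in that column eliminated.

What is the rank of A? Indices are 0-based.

pivot(0,0)=4: scale R0 → (1, 1/2, 1, -1/2, 0)
  clear (1,0): R1 −= (-1)R0 → (0, 7/2, 5, -5/2, 1)
  clear (2,0): R2 −= (2)R0 → (0, 1, -2, -1, -1)
  clear (3,0): R3 −= (-2)R0 → (0, 5, 4, -2, 1)
pivot(1,1)=7/2: scale R1 → (0, 1, 10/7, -5/7, 2/7)
  clear (0,1): R0 −= (1/2)R1 → (1, 0, 2/7, -1/7, -1/7)
  clear (2,1): R2 −= (1)R1 → (0, 0, -24/7, -2/7, -9/7)
  clear (3,1): R3 −= (5)R1 → (0, 0, -22/7, 11/7, -3/7)
pivot(2,2)=-24/7: scale R2 → (0, 0, 1, 1/12, 3/8)
  clear (0,2): R0 −= (2/7)R2 → (1, 0, 0, -1/6, -1/4)
  clear (1,2): R1 −= (10/7)R2 → (0, 1, 0, -5/6, -1/4)
  clear (3,2): R3 −= (-22/7)R2 → (0, 0, 0, 11/6, 3/4)
pivot(3,3)=11/6: scale R3 → (0, 0, 0, 1, 9/22)
  clear (0,3): R0 −= (-1/6)R3 → (1, 0, 0, 0, -2/11)
  clear (1,3): R1 −= (-5/6)R3 → (0, 1, 0, 0, 1/11)
  clear (2,3): R2 −= (1/12)R3 → (0, 0, 1, 0, 15/44)

rank = 4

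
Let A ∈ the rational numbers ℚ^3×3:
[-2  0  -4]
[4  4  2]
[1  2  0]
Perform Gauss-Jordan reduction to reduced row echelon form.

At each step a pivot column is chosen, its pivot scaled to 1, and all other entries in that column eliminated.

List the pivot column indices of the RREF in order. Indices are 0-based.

step 1: normalize row 0 (÷-2) = (1, 0, 2)
  row 1: subtract 4×row0 = (0, 4, -6)
  row 2: subtract 1×row0 = (0, 2, -2)
step 2: normalize row 1 (÷4) = (0, 1, -3/2)
  row 2: subtract 2×row1 = (0, 0, 1)
step 3: normalize row 2 (÷1) = (0, 0, 1)
  row 0: subtract 2×row2 = (1, 0, 0)
  row 1: subtract -3/2×row2 = (0, 1, 0)

pivot columns: 0, 1, 2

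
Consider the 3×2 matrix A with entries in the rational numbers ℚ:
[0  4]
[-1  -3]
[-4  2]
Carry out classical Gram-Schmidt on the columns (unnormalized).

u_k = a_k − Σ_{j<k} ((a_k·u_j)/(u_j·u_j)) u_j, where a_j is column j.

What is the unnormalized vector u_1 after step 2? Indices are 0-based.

u_1 = (4, -56/17, 14/17)

Step 1: u_0 = a_0 = (0, -1, -4).
Step 2: u_1 = a_1 − (-5/17)·u_0 = (4, -56/17, 14/17).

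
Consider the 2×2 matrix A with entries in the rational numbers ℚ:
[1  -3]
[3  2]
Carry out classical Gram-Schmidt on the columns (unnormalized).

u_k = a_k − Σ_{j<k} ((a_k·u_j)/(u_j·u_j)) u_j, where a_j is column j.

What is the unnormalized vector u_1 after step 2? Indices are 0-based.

Step 1: u_0 = a_0 = (1, 3).
Step 2: u_1 = a_1 − (3/10)·u_0 = (-33/10, 11/10).

u_1 = (-33/10, 11/10)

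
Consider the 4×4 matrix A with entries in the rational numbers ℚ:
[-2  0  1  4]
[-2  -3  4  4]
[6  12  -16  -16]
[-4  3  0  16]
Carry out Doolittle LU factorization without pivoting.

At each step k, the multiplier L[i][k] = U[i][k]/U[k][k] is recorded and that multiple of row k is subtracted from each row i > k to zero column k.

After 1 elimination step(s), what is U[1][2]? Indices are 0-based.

U[1][2] = 3

[col 0] pivot -2
  R1 -= 1*R0 → (0, -3, 3, 0)  (L[1][0] := 1)
  R2 -= -3*R0 → (0, 12, -13, -4)  (L[2][0] := -3)
  R3 -= 2*R0 → (0, 3, -2, 8)  (L[3][0] := 2)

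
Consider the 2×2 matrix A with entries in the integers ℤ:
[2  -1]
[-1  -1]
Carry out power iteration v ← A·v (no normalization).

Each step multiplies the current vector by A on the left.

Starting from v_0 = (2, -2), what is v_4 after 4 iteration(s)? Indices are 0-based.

v_4 = (66, -24)

v_0 = (2, -2).
v_1 = A·v_0 = (6, 0).
v_2 = A·v_1 = (12, -6).
v_3 = A·v_2 = (30, -6).
v_4 = A·v_3 = (66, -24).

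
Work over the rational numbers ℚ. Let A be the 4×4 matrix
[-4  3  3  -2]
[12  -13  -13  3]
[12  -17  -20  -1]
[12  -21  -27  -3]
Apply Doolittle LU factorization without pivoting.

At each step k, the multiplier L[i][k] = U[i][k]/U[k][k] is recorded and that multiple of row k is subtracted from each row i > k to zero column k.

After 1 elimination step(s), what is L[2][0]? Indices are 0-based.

[col 0] pivot -4
  R1 -= -3*R0 → (0, -4, -4, -3)  (L[1][0] := -3)
  R2 -= -3*R0 → (0, -8, -11, -7)  (L[2][0] := -3)
  R3 -= -3*R0 → (0, -12, -18, -9)  (L[3][0] := -3)

L[2][0] = -3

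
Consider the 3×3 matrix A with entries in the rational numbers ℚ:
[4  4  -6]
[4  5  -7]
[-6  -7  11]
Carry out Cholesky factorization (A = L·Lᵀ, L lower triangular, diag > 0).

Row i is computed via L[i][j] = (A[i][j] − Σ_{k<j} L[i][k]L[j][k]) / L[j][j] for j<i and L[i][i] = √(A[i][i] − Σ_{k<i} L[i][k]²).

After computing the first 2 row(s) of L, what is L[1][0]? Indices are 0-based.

L[1][0] = 2

Step 1: L[0][0] = √(4) = 2.
  L[1][0] = (4) / L[0][0] = 2.
Step 2: L[1][1] = √(1) = 1.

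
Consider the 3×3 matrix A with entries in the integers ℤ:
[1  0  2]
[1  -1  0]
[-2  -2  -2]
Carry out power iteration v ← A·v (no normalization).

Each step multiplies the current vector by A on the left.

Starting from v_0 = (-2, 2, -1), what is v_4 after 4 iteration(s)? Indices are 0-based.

v_0 = (-2, 2, -1).
v_1 = A·v_0 = (-4, -4, 2).
v_2 = A·v_1 = (0, 0, 12).
v_3 = A·v_2 = (24, 0, -24).
v_4 = A·v_3 = (-24, 24, 0).

v_4 = (-24, 24, 0)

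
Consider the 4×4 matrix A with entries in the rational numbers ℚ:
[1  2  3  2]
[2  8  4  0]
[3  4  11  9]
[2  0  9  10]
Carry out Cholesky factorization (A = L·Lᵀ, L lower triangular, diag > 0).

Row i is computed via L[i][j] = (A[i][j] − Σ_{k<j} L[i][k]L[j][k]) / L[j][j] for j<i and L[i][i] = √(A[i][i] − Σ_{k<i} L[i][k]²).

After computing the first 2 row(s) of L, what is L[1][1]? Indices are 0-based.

L[1][1] = 2

Step 1: L[0][0] = √(1) = 1.
  L[1][0] = (2) / L[0][0] = 2.
Step 2: L[1][1] = √(4) = 2.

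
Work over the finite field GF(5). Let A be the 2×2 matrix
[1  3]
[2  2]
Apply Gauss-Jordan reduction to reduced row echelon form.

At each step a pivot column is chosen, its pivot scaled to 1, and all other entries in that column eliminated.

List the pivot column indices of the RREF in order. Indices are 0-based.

[1] R0 /= 1  ⇒  (1, 3)
     R1 -= 2·R0  ⇒  (0, 1)
[2] R1 /= 1  ⇒  (0, 1)
     R0 -= 3·R1  ⇒  (1, 0)

pivot columns: 0, 1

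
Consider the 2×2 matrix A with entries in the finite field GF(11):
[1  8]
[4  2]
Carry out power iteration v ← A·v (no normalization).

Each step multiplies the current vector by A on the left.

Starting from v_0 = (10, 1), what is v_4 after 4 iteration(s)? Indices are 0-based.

v_4 = (4, 8)

v_0 = (10, 1).
v_1 = A·v_0 = (7, 9).
v_2 = A·v_1 = (2, 2).
v_3 = A·v_2 = (7, 1).
v_4 = A·v_3 = (4, 8).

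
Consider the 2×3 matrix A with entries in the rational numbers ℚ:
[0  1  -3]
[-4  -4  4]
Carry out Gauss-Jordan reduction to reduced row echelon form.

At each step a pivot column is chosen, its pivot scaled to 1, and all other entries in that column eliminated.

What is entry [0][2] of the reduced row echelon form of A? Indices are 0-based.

M[0][2] = 2

[1] R0 <-> R1
[1] R0 /= -4  ⇒  (1, 1, -1)
[2] R1 /= 1  ⇒  (0, 1, -3)
     R0 -= 1·R1  ⇒  (1, 0, 2)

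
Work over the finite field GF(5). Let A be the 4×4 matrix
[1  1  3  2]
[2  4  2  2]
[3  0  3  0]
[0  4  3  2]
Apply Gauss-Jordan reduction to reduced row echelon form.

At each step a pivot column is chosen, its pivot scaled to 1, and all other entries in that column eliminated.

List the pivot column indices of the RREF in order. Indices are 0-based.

pivot(0,0)=1: scale R0 → (1, 1, 3, 2)
  clear (1,0): R1 −= (2)R0 → (0, 2, 1, 3)
  clear (2,0): R2 −= (3)R0 → (0, 2, 4, 4)
pivot(1,1)=2: scale R1 → (0, 1, 3, 4)
  clear (0,1): R0 −= (1)R1 → (1, 0, 0, 3)
  clear (2,1): R2 −= (2)R1 → (0, 0, 3, 1)
  clear (3,1): R3 −= (4)R1 → (0, 0, 1, 1)
pivot(2,2)=3: scale R2 → (0, 0, 1, 2)
  clear (1,2): R1 −= (3)R2 → (0, 1, 0, 3)
  clear (3,2): R3 −= (1)R2 → (0, 0, 0, 4)
pivot(3,3)=4: scale R3 → (0, 0, 0, 1)
  clear (0,3): R0 −= (3)R3 → (1, 0, 0, 0)
  clear (1,3): R1 −= (3)R3 → (0, 1, 0, 0)
  clear (2,3): R2 −= (2)R3 → (0, 0, 1, 0)

pivot columns: 0, 1, 2, 3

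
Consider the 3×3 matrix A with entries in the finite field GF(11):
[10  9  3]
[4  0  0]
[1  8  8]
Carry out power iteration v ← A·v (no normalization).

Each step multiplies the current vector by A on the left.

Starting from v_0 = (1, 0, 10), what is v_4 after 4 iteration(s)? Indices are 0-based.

v_0 = (1, 0, 10).
v_1 = A·v_0 = (7, 4, 4).
v_2 = A·v_1 = (8, 6, 5).
v_3 = A·v_2 = (6, 10, 8).
v_4 = A·v_3 = (9, 2, 7).

v_4 = (9, 2, 7)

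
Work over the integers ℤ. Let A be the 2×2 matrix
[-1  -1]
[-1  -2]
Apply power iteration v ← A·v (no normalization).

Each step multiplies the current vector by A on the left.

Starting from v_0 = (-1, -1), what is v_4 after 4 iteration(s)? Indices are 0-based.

v_0 = (-1, -1).
v_1 = A·v_0 = (2, 3).
v_2 = A·v_1 = (-5, -8).
v_3 = A·v_2 = (13, 21).
v_4 = A·v_3 = (-34, -55).

v_4 = (-34, -55)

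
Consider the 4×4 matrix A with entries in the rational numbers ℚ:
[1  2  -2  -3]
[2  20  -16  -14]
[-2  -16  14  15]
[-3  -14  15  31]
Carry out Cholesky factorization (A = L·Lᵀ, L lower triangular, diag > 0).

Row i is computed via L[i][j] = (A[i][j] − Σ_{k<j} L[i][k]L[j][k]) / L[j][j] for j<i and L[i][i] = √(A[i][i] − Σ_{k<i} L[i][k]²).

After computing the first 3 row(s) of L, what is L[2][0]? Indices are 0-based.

Step 1: L[0][0] = √(1) = 1.
  L[1][0] = (2) / L[0][0] = 2.
Step 2: L[1][1] = √(16) = 4.
  L[2][0] = (-2) / L[0][0] = -2.
  L[2][1] = (-12) / L[1][1] = -3.
Step 3: L[2][2] = √(1) = 1.

L[2][0] = -2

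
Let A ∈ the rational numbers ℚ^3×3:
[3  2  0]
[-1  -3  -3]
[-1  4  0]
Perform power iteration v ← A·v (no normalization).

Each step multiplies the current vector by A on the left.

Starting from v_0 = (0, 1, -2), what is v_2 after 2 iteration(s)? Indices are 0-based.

v_2 = (12, -23, 10)

v_0 = (0, 1, -2).
v_1 = A·v_0 = (2, 3, 4).
v_2 = A·v_1 = (12, -23, 10).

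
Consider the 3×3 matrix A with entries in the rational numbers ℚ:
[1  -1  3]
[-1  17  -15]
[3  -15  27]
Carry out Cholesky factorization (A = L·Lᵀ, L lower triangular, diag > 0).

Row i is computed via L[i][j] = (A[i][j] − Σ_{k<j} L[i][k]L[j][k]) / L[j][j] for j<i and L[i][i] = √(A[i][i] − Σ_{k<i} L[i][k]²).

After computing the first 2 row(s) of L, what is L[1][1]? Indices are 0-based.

L[1][1] = 4

Step 1: L[0][0] = √(1) = 1.
  L[1][0] = (-1) / L[0][0] = -1.
Step 2: L[1][1] = √(16) = 4.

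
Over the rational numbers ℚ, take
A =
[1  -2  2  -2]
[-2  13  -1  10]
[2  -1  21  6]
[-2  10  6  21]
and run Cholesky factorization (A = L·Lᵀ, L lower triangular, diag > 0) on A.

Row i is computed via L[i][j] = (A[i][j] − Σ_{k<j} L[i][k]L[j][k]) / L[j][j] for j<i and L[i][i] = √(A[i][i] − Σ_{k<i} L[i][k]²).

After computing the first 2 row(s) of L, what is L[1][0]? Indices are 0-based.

Step 1: L[0][0] = √(1) = 1.
  L[1][0] = (-2) / L[0][0] = -2.
Step 2: L[1][1] = √(9) = 3.

L[1][0] = -2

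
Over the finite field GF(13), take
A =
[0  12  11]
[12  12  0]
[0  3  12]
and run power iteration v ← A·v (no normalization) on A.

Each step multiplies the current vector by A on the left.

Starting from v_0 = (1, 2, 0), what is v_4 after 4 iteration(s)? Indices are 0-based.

v_0 = (1, 2, 0).
v_1 = A·v_0 = (11, 10, 6).
v_2 = A·v_1 = (4, 5, 11).
v_3 = A·v_2 = (12, 4, 4).
v_4 = A·v_3 = (1, 10, 8).

v_4 = (1, 10, 8)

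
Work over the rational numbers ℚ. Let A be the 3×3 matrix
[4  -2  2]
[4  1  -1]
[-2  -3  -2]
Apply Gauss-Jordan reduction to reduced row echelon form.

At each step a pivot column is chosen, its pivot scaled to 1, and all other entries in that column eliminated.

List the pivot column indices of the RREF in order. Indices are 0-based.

step 1: normalize row 0 (÷4) = (1, -1/2, 1/2)
  row 1: subtract 4×row0 = (0, 3, -3)
  row 2: subtract -2×row0 = (0, -4, -1)
step 2: normalize row 1 (÷3) = (0, 1, -1)
  row 0: subtract -1/2×row1 = (1, 0, 0)
  row 2: subtract -4×row1 = (0, 0, -5)
step 3: normalize row 2 (÷-5) = (0, 0, 1)
  row 1: subtract -1×row2 = (0, 1, 0)

pivot columns: 0, 1, 2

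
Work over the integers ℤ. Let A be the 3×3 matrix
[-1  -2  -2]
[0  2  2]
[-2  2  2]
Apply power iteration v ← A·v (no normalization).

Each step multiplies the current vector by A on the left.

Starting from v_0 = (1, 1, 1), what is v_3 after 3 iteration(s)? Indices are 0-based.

v_0 = (1, 1, 1).
v_1 = A·v_0 = (-5, 4, 2).
v_2 = A·v_1 = (-7, 12, 22).
v_3 = A·v_2 = (-61, 68, 82).

v_3 = (-61, 68, 82)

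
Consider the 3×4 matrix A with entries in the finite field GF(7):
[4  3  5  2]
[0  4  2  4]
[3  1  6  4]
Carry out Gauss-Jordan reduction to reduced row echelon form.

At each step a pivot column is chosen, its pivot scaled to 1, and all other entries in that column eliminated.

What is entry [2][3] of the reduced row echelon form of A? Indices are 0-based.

M[2][3] = 1

pivot(0,0)=4: scale R0 → (1, 6, 3, 4)
  clear (2,0): R2 −= (3)R0 → (0, 4, 4, 6)
pivot(1,1)=4: scale R1 → (0, 1, 4, 1)
  clear (0,1): R0 −= (6)R1 → (1, 0, 0, 5)
  clear (2,1): R2 −= (4)R1 → (0, 0, 2, 2)
pivot(2,2)=2: scale R2 → (0, 0, 1, 1)
  clear (1,2): R1 −= (4)R2 → (0, 1, 0, 4)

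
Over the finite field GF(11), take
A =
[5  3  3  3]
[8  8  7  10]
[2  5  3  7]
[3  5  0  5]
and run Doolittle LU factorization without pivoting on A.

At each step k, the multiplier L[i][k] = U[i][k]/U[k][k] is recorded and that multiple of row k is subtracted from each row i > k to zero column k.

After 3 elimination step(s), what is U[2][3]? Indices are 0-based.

k=0: U[0][0]=5
  eliminate (1,0): mult=6, new row 1: (0, 1, 0, 3); set L[1][0]=6
  eliminate (2,0): mult=7, new row 2: (0, 6, 4, 8); set L[2][0]=7
  eliminate (3,0): mult=5, new row 3: (0, 1, 7, 1); set L[3][0]=5
k=1: U[1][1]=1
  eliminate (2,1): mult=6, new row 2: (0, 0, 4, 1); set L[2][1]=6
  eliminate (3,1): mult=1, new row 3: (0, 0, 7, 9); set L[3][1]=1
k=2: U[2][2]=4
  eliminate (3,2): mult=10, new row 3: (0, 0, 0, 10); set L[3][2]=10

U[2][3] = 1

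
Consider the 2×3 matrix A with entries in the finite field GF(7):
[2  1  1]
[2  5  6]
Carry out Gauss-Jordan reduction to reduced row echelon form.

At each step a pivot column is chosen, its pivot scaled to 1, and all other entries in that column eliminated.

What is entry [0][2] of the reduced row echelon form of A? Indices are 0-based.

pivot(0,0)=2: scale R0 → (1, 4, 4)
  clear (1,0): R1 −= (2)R0 → (0, 4, 5)
pivot(1,1)=4: scale R1 → (0, 1, 3)
  clear (0,1): R0 −= (4)R1 → (1, 0, 6)

M[0][2] = 6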